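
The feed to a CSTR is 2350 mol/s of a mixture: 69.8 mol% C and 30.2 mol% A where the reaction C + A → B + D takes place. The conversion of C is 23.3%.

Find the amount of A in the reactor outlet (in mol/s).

C reacted = 0.233 × 1640 = 382.2 mol/s; ν_C = −1, so ξ = 382.2/1 = 382.2 mol/s.
Outlet amounts (n = n₀ + ν ξ):
  C: 1640 − 1(382.2) = 1258
  A: 709.7 − 1(382.2) = 327.5
  B: 0 + 1(382.2) = 382.2
  D: 0 + 1(382.2) = 382.2

328 mol/s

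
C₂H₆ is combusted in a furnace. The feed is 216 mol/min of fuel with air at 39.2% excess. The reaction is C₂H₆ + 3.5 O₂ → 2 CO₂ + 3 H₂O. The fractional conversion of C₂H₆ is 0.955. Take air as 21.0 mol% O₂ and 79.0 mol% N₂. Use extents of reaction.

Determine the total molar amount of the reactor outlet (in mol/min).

5330 mol/min

Stoichiometric O₂ = 3.5 × 216 = 756 mol/min; O₂ fed = 756 × 1.392 = 1052 mol/min.
N₂ fed = 1052 × 79/21 = 3959 mol/min.
Fuel reacted = 0.955 × 216 → ξ = 206.3 mol/min.
Outlet (n = n₀ + ν ξ):
  C₂H₆: 216 − 1(206.3) = 9.72
  O₂: 1052 − 3.5(206.3) = 330.4
  N₂: 3959 (inert)
  CO₂: 0 + 2(206.3) = 412.6
  H₂O: 0 + 3(206.3) = 618.8
Total out = 9.72 + 330.4 + 3959 + 412.6 + 618.8 = 5330 mol/min.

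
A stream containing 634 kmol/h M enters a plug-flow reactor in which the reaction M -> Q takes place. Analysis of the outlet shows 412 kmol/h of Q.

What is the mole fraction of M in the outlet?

0.35

For Q: n = n₀ + 1ξ → 412 = 0 + 1ξ, giving ξ = 412 kmol/h.
Outlet amounts (n = n₀ + ν ξ):
  M: 634 − 1(412) = 222
  Q: 0 + 1(412) = 412
Total out = 634 kmol/h; y_M = 222 / 634 = 0.3502.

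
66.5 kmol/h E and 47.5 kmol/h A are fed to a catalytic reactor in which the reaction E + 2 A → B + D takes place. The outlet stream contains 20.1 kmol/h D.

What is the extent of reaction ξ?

For D: n = n₀ + 1ξ → 20.1 = 0 + 1ξ, giving ξ = 20.1 kmol/h.
Outlet amounts (n = n₀ + ν ξ):
  E: 66.5 − 1(20.1) = 46.4
  A: 47.5 − 2(20.1) = 7.3
  B: 0 + 1(20.1) = 20.1
  D: 0 + 1(20.1) = 20.1

ξ = 20.1 kmol/h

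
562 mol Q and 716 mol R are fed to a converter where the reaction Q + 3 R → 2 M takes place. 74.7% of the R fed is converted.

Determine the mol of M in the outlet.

R reacted = 0.747 × 716 = 534.9 mol; ν_R = −3, so ξ = 534.9/3 = 178.3 mol.
Outlet amounts (n = n₀ + ν ξ):
  Q: 562 − 1(178.3) = 383.7
  R: 716 − 3(178.3) = 181.1
  M: 0 + 2(178.3) = 356.6

357 mol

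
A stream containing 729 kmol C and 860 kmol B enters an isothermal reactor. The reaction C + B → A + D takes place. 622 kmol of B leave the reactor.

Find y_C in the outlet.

0.309

For B: n = n₀ − 1ξ → 622 = 860 − 1ξ, giving ξ = 238 kmol.
Outlet amounts (n = n₀ + ν ξ):
  C: 729 − 1(238) = 491
  B: 860 − 1(238) = 622
  A: 0 + 1(238) = 238
  D: 0 + 1(238) = 238
Total out = 1589 kmol; y_C = 491 / 1589 = 0.309.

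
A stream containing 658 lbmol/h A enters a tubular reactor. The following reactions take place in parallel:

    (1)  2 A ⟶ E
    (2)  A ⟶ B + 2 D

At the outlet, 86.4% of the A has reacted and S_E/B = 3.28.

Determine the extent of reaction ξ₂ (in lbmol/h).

ξ₂ = 75.2 lbmol/h

Conversion of A: A consumed = 0.864 × 658 = 568.5 lbmol/h = 2ξ₁ + 1ξ₂.
Selectivity: 1ξ₁ / (1ξ₂) = 3.28 → ξ₁ = 3.28 ξ₂.
Substitute: (2·3.28 + 1) ξ₂ = 568.5 → ξ₂ = 75.2 lbmol/h, ξ₁ = 246.7 lbmol/h.
Outlet amounts (n = n₀ + Σ ν·ξ):
  A: 658 − 2(246.7) − 1(75.2) = 89.49
  E: 0 + 1(246.7) = 246.7
  B: 0 + 1(75.2) = 75.2
  D: 0 + 2(75.2) = 150.4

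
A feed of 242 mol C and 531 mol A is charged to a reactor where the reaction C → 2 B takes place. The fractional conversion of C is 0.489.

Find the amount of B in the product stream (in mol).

C reacted = 0.489 × 242 = 118.3 mol; ν_C = −1, so ξ = 118.3/1 = 118.3 mol.
Outlet amounts (n = n₀ + ν ξ):
  C: 242 − 1(118.3) = 123.7
  B: 0 + 2(118.3) = 236.7
  A: 531 (inert)

237 mol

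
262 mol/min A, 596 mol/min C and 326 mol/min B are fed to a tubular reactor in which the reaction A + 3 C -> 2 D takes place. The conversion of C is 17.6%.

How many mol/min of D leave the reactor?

69.9 mol/min

C reacted = 0.176 × 596 = 104.9 mol/min; ν_C = −3, so ξ = 104.9/3 = 34.97 mol/min.
Outlet amounts (n = n₀ + ν ξ):
  A: 262 − 1(34.97) = 227
  C: 596 − 3(34.97) = 491.1
  D: 0 + 2(34.97) = 69.93
  B: 326 (inert)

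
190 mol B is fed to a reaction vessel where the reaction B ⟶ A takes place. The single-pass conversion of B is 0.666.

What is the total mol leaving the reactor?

B reacted = 0.666 × 190 = 126.5 mol; ν_B = −1, so ξ = 126.5/1 = 126.5 mol.
Outlet amounts (n = n₀ + ν ξ):
  B: 190 − 1(126.5) = 63.46
  A: 0 + 1(126.5) = 126.5
Total out = 63.46 + 126.5 = 190 mol.

190 mol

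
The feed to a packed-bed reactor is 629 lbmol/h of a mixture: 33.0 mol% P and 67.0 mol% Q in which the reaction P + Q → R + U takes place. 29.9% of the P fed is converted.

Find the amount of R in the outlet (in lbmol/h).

62.1 lbmol/h

P reacted = 0.299 × 207.6 = 62.06 lbmol/h; ν_P = −1, so ξ = 62.06/1 = 62.06 lbmol/h.
Outlet amounts (n = n₀ + ν ξ):
  P: 207.6 − 1(62.06) = 145.5
  Q: 421.4 − 1(62.06) = 359.4
  R: 0 + 1(62.06) = 62.06
  U: 0 + 1(62.06) = 62.06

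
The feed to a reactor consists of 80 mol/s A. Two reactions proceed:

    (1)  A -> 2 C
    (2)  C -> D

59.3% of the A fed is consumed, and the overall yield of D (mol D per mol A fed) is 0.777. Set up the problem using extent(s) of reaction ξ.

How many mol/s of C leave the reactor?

Conversion of A: A consumed = 1ξ₁ = 0.593 × 80 → ξ₁ = 47.44 mol/s.
Yield of D: 1ξ₂ / 80 = 0.777 → ξ₂ = 62.16 mol/s.
Outlet amounts (n = n₀ + Σ ν·ξ):
  A: 80 − 1(47.44) = 32.56
  C: 0 + 2(47.44) − 1(62.16) = 32.72
  D: 0 + 1(62.16) = 62.16

32.7 mol/s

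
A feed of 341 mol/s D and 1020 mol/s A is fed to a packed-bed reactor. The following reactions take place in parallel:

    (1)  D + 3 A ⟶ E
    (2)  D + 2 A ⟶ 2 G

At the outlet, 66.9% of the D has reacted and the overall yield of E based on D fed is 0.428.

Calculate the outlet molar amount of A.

Yield of E: 1ξ₁ / 341 = 0.428 → ξ₁ = 145.9 mol/s.
Conversion of D: 1ξ₁ + 1ξ₂ = 0.669 × 341 = 228.1 → ξ₂ = 82.18 mol/s.
Outlet amounts (n = n₀ + Σ ν·ξ):
  D: 341 − 1(145.9) − 1(82.18) = 112.9
  A: 1020 − 3(145.9) − 2(82.18) = 417.8
  E: 0 + 1(145.9) = 145.9
  G: 0 + 2(82.18) = 164.4

418 mol/s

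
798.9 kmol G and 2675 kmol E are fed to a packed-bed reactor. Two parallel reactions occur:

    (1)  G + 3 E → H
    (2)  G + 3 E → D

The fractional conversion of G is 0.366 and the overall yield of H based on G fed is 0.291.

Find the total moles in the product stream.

Yield of H: 1ξ₁ / 798.9 = 0.291 → ξ₁ = 232.5 kmol.
Conversion of G: 1ξ₁ + 1ξ₂ = 0.366 × 798.9 = 292.4 → ξ₂ = 59.92 kmol.
Outlet amounts (n = n₀ + Σ ν·ξ):
  G: 798.9 − 1(232.5) − 1(59.92) = 506.5
  E: 2675 − 3(232.5) − 3(59.92) = 1798
  H: 0 + 1(232.5) = 232.5
  D: 0 + 1(59.92) = 59.92
Total out = 506.5 + 1798 + 232.5 + 59.92 = 2597 kmol.

2600 kmol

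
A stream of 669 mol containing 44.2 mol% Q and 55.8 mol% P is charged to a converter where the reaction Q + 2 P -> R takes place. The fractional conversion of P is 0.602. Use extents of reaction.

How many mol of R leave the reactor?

112 mol

P reacted = 0.602 × 373.3 = 224.7 mol; ν_P = −2, so ξ = 224.7/2 = 112.4 mol.
Outlet amounts (n = n₀ + ν ξ):
  Q: 295.7 − 1(112.4) = 183.3
  P: 373.3 − 2(112.4) = 148.6
  R: 0 + 1(112.4) = 112.4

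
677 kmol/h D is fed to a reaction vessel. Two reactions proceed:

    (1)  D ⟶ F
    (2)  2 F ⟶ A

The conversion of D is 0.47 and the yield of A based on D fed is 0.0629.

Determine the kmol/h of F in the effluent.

Conversion of D: D consumed = 1ξ₁ = 0.47 × 677 → ξ₁ = 318.2 kmol/h.
Yield of A: 1ξ₂ / 677 = 0.0629 → ξ₂ = 42.58 kmol/h.
Outlet amounts (n = n₀ + Σ ν·ξ):
  D: 677 − 1(318.2) = 358.8
  F: 0 + 1(318.2) − 2(42.58) = 233
  A: 0 + 1(42.58) = 42.58

233 kmol/h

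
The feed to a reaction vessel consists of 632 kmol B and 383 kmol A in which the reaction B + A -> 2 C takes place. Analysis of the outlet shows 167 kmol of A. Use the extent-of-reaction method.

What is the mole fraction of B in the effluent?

For A: n = n₀ − 1ξ → 167 = 383 − 1ξ, giving ξ = 216 kmol.
Outlet amounts (n = n₀ + ν ξ):
  B: 632 − 1(216) = 416
  A: 383 − 1(216) = 167
  C: 0 + 2(216) = 432
Total out = 1015 kmol; y_B = 416 / 1015 = 0.4099.

0.41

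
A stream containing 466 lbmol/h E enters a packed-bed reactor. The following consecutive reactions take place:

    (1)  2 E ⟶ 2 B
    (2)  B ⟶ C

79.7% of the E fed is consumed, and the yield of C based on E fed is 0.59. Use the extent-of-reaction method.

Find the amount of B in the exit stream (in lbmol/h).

96.5 lbmol/h

Conversion of E: E consumed = 2ξ₁ = 0.797 × 466 → ξ₁ = 185.7 lbmol/h.
Yield of C: 1ξ₂ / 466 = 0.59 → ξ₂ = 274.9 lbmol/h.
Outlet amounts (n = n₀ + Σ ν·ξ):
  E: 466 − 2(185.7) = 94.6
  B: 0 + 2(185.7) − 1(274.9) = 96.46
  C: 0 + 1(274.9) = 274.9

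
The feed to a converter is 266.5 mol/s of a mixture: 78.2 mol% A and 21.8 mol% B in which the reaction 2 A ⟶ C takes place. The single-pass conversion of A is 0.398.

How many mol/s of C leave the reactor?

41.5 mol/s

A reacted = 0.398 × 208.4 = 82.94 mol/s; ν_A = −2, so ξ = 82.94/2 = 41.47 mol/s.
Outlet amounts (n = n₀ + ν ξ):
  A: 208.4 − 2(41.47) = 125.5
  C: 0 + 1(41.47) = 41.47
  B: 58.1 (inert)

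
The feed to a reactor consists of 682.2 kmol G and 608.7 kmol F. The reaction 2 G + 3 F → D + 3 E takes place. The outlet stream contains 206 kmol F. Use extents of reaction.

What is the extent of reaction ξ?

For F: n = n₀ − 3ξ → 206 = 608.7 − 3ξ, giving ξ = 134.2 kmol.
Outlet amounts (n = n₀ + ν ξ):
  G: 682.2 − 2(134.2) = 413.7
  F: 608.7 − 3(134.2) = 206
  D: 0 + 1(134.2) = 134.2
  E: 0 + 3(134.2) = 402.7

ξ = 134 kmol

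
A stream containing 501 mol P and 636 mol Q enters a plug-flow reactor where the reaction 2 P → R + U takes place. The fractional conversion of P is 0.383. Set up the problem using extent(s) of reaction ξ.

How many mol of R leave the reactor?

95.9 mol

P reacted = 0.383 × 501 = 191.9 mol; ν_P = −2, so ξ = 191.9/2 = 95.94 mol.
Outlet amounts (n = n₀ + ν ξ):
  P: 501 − 2(95.94) = 309.1
  R: 0 + 1(95.94) = 95.94
  U: 0 + 1(95.94) = 95.94
  Q: 636 (inert)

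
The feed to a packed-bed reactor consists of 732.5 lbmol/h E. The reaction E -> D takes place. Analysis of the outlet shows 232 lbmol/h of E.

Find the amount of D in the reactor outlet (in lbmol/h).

For E: n = n₀ − 1ξ → 232 = 732.5 − 1ξ, giving ξ = 500.5 lbmol/h.
Outlet amounts (n = n₀ + ν ξ):
  E: 732.5 − 1(500.5) = 232
  D: 0 + 1(500.5) = 500.5

500 lbmol/h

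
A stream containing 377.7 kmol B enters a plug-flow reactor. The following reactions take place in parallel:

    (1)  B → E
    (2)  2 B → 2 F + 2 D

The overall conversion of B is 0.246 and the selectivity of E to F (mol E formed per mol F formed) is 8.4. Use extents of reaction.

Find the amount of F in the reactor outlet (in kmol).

Conversion of B: B consumed = 0.246 × 377.7 = 92.91 kmol = 1ξ₁ + 2ξ₂.
Selectivity: 1ξ₁ / (2ξ₂) = 8.4 → ξ₁ = 16.8 ξ₂.
Substitute: (1·16.8 + 2) ξ₂ = 92.91 → ξ₂ = 4.942 kmol, ξ₁ = 83.03 kmol.
Outlet amounts (n = n₀ + Σ ν·ξ):
  B: 377.7 − 1(83.03) − 2(4.942) = 284.8
  E: 0 + 1(83.03) = 83.03
  F: 0 + 2(4.942) = 9.884
  D: 0 + 2(4.942) = 9.884

9.88 kmol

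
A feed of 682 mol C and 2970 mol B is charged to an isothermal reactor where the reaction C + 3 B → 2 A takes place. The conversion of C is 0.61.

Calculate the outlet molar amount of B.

1720 mol

C reacted = 0.61 × 682 = 416 mol; ν_C = −1, so ξ = 416/1 = 416 mol.
Outlet amounts (n = n₀ + ν ξ):
  C: 682 − 1(416) = 266
  B: 2970 − 3(416) = 1722
  A: 0 + 2(416) = 832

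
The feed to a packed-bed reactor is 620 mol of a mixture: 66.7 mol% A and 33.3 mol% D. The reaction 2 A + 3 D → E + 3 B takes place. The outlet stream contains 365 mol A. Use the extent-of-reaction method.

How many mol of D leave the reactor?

134 mol

For A: n = n₀ − 2ξ → 365 = 413.5 − 2ξ, giving ξ = 24.27 mol.
Outlet amounts (n = n₀ + ν ξ):
  A: 413.5 − 2(24.27) = 365
  D: 206.5 − 3(24.27) = 133.6
  E: 0 + 1(24.27) = 24.27
  B: 0 + 3(24.27) = 72.81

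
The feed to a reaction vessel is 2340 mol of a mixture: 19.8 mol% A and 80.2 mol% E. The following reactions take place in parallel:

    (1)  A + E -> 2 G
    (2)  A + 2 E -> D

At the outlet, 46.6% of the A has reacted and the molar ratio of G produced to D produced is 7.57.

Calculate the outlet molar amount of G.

Conversion of A: A consumed = 0.466 × 463.3 = 215.9 mol = 1ξ₁ + 1ξ₂.
Selectivity: 2ξ₁ / (1ξ₂) = 7.57 → ξ₁ = 3.785 ξ₂.
Substitute: (1·3.785 + 1) ξ₂ = 215.9 → ξ₂ = 45.12 mol, ξ₁ = 170.8 mol.
Outlet amounts (n = n₀ + Σ ν·ξ):
  A: 463.3 − 1(170.8) − 1(45.12) = 247.4
  E: 1877 − 1(170.8) − 2(45.12) = 1616
  G: 0 + 2(170.8) = 341.6
  D: 0 + 1(45.12) = 45.12

342 mol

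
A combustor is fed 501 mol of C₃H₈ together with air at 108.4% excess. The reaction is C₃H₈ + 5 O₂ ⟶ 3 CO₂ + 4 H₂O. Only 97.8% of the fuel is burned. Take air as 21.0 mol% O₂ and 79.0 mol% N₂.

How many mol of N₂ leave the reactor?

19600 mol

Stoichiometric O₂ = 5 × 501 = 2505 mol; O₂ fed = 2505 × 2.084 = 5220 mol.
N₂ fed = 5220 × 79/21 = 19640 mol.
Fuel reacted = 0.978 × 501 → ξ = 490 mol.
Outlet (n = n₀ + ν ξ):
  C₃H₈: 501 − 1(490) = 11.02
  O₂: 5220 − 5(490) = 2771
  N₂: 19640 (inert)
  CO₂: 0 + 3(490) = 1470
  H₂O: 0 + 4(490) = 1960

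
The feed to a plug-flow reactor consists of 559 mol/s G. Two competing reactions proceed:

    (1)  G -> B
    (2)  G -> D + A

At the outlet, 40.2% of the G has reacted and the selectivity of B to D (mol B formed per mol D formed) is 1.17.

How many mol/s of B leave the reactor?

Conversion of G: G consumed = 0.402 × 559 = 224.7 mol/s = 1ξ₁ + 1ξ₂.
Selectivity: 1ξ₁ / (1ξ₂) = 1.17 → ξ₁ = 1.17 ξ₂.
Substitute: (1·1.17 + 1) ξ₂ = 224.7 → ξ₂ = 103.6 mol/s, ξ₁ = 121.2 mol/s.
Outlet amounts (n = n₀ + Σ ν·ξ):
  G: 559 − 1(121.2) − 1(103.6) = 334.3
  B: 0 + 1(121.2) = 121.2
  D: 0 + 1(103.6) = 103.6
  A: 0 + 1(103.6) = 103.6

121 mol/s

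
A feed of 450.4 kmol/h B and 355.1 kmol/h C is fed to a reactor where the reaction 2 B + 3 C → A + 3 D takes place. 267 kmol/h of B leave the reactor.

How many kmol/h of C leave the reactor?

80 kmol/h

For B: n = n₀ − 2ξ → 267 = 450.4 − 2ξ, giving ξ = 91.7 kmol/h.
Outlet amounts (n = n₀ + ν ξ):
  B: 450.4 − 2(91.7) = 267
  C: 355.1 − 3(91.7) = 80
  A: 0 + 1(91.7) = 91.7
  D: 0 + 3(91.7) = 275.1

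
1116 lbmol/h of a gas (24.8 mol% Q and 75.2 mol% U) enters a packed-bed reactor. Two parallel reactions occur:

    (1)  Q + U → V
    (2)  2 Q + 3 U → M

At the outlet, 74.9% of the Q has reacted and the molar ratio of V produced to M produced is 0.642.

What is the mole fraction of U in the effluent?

0.736

Conversion of Q: Q consumed = 0.749 × 276.8 = 207.3 lbmol/h = 1ξ₁ + 2ξ₂.
Selectivity: 1ξ₁ / (1ξ₂) = 0.642 → ξ₁ = 0.642 ξ₂.
Substitute: (1·0.642 + 2) ξ₂ = 207.3 → ξ₂ = 78.46 lbmol/h, ξ₁ = 50.37 lbmol/h.
Outlet amounts (n = n₀ + Σ ν·ξ):
  Q: 276.8 − 1(50.37) − 2(78.46) = 69.47
  U: 839.2 − 1(50.37) − 3(78.46) = 553.5
  V: 0 + 1(50.37) = 50.37
  M: 0 + 1(78.46) = 78.46
Total out = 751.8 lbmol/h; y_U = 553.5 / 751.8 = 0.7362.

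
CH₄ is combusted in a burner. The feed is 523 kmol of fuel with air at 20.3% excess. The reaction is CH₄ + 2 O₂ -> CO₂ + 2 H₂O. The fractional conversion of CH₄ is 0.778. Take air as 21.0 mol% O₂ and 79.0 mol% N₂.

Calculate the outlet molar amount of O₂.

Stoichiometric O₂ = 2 × 523 = 1046 kmol; O₂ fed = 1046 × 1.203 = 1258 kmol.
N₂ fed = 1258 × 79/21 = 4734 kmol.
Fuel reacted = 0.778 × 523 → ξ = 406.9 kmol.
Outlet (n = n₀ + ν ξ):
  CH₄: 523 − 1(406.9) = 116.1
  O₂: 1258 − 2(406.9) = 444.5
  N₂: 4734 (inert)
  CO₂: 0 + 1(406.9) = 406.9
  H₂O: 0 + 2(406.9) = 813.8

445 kmol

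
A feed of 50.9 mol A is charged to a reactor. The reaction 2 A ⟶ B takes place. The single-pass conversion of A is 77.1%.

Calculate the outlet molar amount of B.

A reacted = 0.771 × 50.9 = 39.24 mol; ν_A = −2, so ξ = 39.24/2 = 19.62 mol.
Outlet amounts (n = n₀ + ν ξ):
  A: 50.9 − 2(19.62) = 11.66
  B: 0 + 1(19.62) = 19.62

19.6 mol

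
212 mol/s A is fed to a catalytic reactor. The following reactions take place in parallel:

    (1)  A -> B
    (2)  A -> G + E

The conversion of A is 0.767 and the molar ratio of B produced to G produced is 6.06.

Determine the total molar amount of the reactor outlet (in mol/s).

235 mol/s

Conversion of A: A consumed = 0.767 × 212 = 162.6 mol/s = 1ξ₁ + 1ξ₂.
Selectivity: 1ξ₁ / (1ξ₂) = 6.06 → ξ₁ = 6.06 ξ₂.
Substitute: (1·6.06 + 1) ξ₂ = 162.6 → ξ₂ = 23.03 mol/s, ξ₁ = 139.6 mol/s.
Outlet amounts (n = n₀ + Σ ν·ξ):
  A: 212 − 1(139.6) − 1(23.03) = 49.4
  B: 0 + 1(139.6) = 139.6
  G: 0 + 1(23.03) = 23.03
  E: 0 + 1(23.03) = 23.03
Total out = 49.4 + 139.6 + 23.03 + 23.03 = 235 mol/s.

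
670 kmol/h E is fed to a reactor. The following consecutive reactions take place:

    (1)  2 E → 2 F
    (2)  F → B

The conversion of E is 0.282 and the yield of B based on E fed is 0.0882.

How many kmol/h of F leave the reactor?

Conversion of E: E consumed = 2ξ₁ = 0.282 × 670 → ξ₁ = 94.47 kmol/h.
Yield of B: 1ξ₂ / 670 = 0.0882 → ξ₂ = 59.09 kmol/h.
Outlet amounts (n = n₀ + Σ ν·ξ):
  E: 670 − 2(94.47) = 481.1
  F: 0 + 2(94.47) − 1(59.09) = 129.8
  B: 0 + 1(59.09) = 59.09

130 kmol/h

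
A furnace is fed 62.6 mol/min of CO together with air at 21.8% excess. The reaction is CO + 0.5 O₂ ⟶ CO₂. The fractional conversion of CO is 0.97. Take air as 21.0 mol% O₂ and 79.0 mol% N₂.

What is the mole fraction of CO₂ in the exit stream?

Stoichiometric O₂ = 0.5 × 62.6 = 31.3 mol/min; O₂ fed = 31.3 × 1.218 = 38.12 mol/min.
N₂ fed = 38.12 × 79/21 = 143.4 mol/min.
Fuel reacted = 0.97 × 62.6 → ξ = 60.72 mol/min.
Outlet (n = n₀ + ν ξ):
  CO: 62.6 − 1(60.72) = 1.878
  O₂: 38.12 − 0.5(60.72) = 7.762
  N₂: 143.4 (inert)
  CO₂: 0 + 1(60.72) = 60.72
Total out = 213.8 mol/min; y_CO₂ = 60.72 / 213.8 = 0.284.

0.284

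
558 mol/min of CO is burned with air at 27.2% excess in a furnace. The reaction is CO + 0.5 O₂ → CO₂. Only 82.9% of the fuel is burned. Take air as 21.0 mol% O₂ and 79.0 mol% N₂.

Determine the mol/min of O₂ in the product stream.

Stoichiometric O₂ = 0.5 × 558 = 279 mol/min; O₂ fed = 279 × 1.272 = 354.9 mol/min.
N₂ fed = 354.9 × 79/21 = 1335 mol/min.
Fuel reacted = 0.829 × 558 → ξ = 462.6 mol/min.
Outlet (n = n₀ + ν ξ):
  CO: 558 − 1(462.6) = 95.42
  O₂: 354.9 − 0.5(462.6) = 123.6
  N₂: 1335 (inert)
  CO₂: 0 + 1(462.6) = 462.6

124 mol/min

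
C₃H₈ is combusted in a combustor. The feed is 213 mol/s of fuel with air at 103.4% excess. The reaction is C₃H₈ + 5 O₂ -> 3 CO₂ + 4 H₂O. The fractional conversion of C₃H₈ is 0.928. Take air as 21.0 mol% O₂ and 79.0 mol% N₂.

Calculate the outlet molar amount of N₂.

8150 mol/s

Stoichiometric O₂ = 5 × 213 = 1065 mol/s; O₂ fed = 1065 × 2.034 = 2166 mol/s.
N₂ fed = 2166 × 79/21 = 8149 mol/s.
Fuel reacted = 0.928 × 213 → ξ = 197.7 mol/s.
Outlet (n = n₀ + ν ξ):
  C₃H₈: 213 − 1(197.7) = 15.34
  O₂: 2166 − 5(197.7) = 1178
  N₂: 8149 (inert)
  CO₂: 0 + 3(197.7) = 593
  H₂O: 0 + 4(197.7) = 790.7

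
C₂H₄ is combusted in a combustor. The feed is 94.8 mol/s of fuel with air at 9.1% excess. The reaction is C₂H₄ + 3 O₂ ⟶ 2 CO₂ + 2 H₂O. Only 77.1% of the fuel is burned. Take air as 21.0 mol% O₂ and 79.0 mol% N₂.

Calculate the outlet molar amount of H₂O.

146 mol/s

Stoichiometric O₂ = 3 × 94.8 = 284.4 mol/s; O₂ fed = 284.4 × 1.091 = 310.3 mol/s.
N₂ fed = 310.3 × 79/21 = 1167 mol/s.
Fuel reacted = 0.771 × 94.8 → ξ = 73.09 mol/s.
Outlet (n = n₀ + ν ξ):
  C₂H₄: 94.8 − 1(73.09) = 21.71
  O₂: 310.3 − 3(73.09) = 91.01
  N₂: 1167 (inert)
  CO₂: 0 + 2(73.09) = 146.2
  H₂O: 0 + 2(73.09) = 146.2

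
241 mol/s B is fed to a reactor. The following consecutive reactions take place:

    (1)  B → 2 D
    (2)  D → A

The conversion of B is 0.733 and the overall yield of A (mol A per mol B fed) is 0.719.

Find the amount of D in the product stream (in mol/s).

180 mol/s

Conversion of B: B consumed = 1ξ₁ = 0.733 × 241 → ξ₁ = 176.7 mol/s.
Yield of A: 1ξ₂ / 241 = 0.719 → ξ₂ = 173.3 mol/s.
Outlet amounts (n = n₀ + Σ ν·ξ):
  B: 241 − 1(176.7) = 64.35
  D: 0 + 2(176.7) − 1(173.3) = 180
  A: 0 + 1(173.3) = 173.3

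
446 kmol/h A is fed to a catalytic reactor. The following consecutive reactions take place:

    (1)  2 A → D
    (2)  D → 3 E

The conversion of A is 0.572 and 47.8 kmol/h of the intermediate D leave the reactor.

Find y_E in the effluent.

Conversion of A: A consumed = 2ξ₁ = 0.572 × 446 → ξ₁ = 127.6 kmol/h.
D balance: n_D = 0 + 1ξ₁ − 1ξ₂ = 47.8 → ξ₂ = (1·127.6 − 47.8)/1 = 79.76 kmol/h.
Outlet amounts (n = n₀ + Σ ν·ξ):
  A: 446 − 2(127.6) = 190.9
  D: 0 + 1(127.6) − 1(79.76) = 47.8
  E: 0 + 3(79.76) = 239.3
Total out = 478 kmol/h; y_E = 239.3 / 478 = 0.5006.

0.501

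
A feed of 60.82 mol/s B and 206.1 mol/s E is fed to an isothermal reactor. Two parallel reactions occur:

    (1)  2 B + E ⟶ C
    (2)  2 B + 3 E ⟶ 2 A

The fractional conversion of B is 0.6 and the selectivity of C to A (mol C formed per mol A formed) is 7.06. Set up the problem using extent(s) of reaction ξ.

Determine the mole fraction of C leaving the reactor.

0.0743

Conversion of B: B consumed = 0.6 × 60.82 = 36.49 mol/s = 2ξ₁ + 2ξ₂.
Selectivity: 1ξ₁ / (2ξ₂) = 7.06 → ξ₁ = 14.12 ξ₂.
Substitute: (2·14.12 + 2) ξ₂ = 36.49 → ξ₂ = 1.207 mol/s, ξ₁ = 17.04 mol/s.
Outlet amounts (n = n₀ + Σ ν·ξ):
  B: 60.82 − 2(17.04) − 2(1.207) = 24.33
  E: 206.1 − 1(17.04) − 3(1.207) = 185.4
  C: 0 + 1(17.04) = 17.04
  A: 0 + 2(1.207) = 2.413
Total out = 229.2 mol/s; y_C = 17.04 / 229.2 = 0.07434.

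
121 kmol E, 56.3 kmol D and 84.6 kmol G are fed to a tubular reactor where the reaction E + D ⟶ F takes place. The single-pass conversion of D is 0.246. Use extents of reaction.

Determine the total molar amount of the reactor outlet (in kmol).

D reacted = 0.246 × 56.3 = 13.85 kmol; ν_D = −1, so ξ = 13.85/1 = 13.85 kmol.
Outlet amounts (n = n₀ + ν ξ):
  E: 121 − 1(13.85) = 107.2
  D: 56.3 − 1(13.85) = 42.45
  F: 0 + 1(13.85) = 13.85
  G: 84.6 (inert)
Total out = 107.2 + 42.45 + 13.85 + 84.6 = 248.1 kmol.

248 kmol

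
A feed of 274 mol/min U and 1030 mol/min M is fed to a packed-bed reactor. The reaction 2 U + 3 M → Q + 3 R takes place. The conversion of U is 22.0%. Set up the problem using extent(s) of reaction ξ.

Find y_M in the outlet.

U reacted = 0.22 × 274 = 60.28 mol/min; ν_U = −2, so ξ = 60.28/2 = 30.14 mol/min.
Outlet amounts (n = n₀ + ν ξ):
  U: 274 − 2(30.14) = 213.7
  M: 1030 − 3(30.14) = 939.6
  Q: 0 + 1(30.14) = 30.14
  R: 0 + 3(30.14) = 90.42
Total out = 1274 mol/min; y_M = 939.6 / 1274 = 0.7376.

0.738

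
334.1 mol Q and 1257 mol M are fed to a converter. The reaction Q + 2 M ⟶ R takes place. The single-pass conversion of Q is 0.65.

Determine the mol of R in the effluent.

217 mol

Q reacted = 0.65 × 334.1 = 217.2 mol; ν_Q = −1, so ξ = 217.2/1 = 217.2 mol.
Outlet amounts (n = n₀ + ν ξ):
  Q: 334.1 − 1(217.2) = 116.9
  M: 1257 − 2(217.2) = 822.7
  R: 0 + 1(217.2) = 217.2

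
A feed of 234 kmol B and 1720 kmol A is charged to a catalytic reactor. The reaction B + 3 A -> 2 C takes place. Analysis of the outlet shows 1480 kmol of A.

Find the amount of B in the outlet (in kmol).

154 kmol

For A: n = n₀ − 3ξ → 1480 = 1720 − 3ξ, giving ξ = 80 kmol.
Outlet amounts (n = n₀ + ν ξ):
  B: 234 − 1(80) = 154
  A: 1720 − 3(80) = 1480
  C: 0 + 2(80) = 160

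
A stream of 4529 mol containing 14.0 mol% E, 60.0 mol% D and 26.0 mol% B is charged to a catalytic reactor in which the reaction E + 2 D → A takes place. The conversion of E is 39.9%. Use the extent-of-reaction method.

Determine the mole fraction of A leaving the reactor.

0.0629

E reacted = 0.399 × 634.1 = 253 mol; ν_E = −1, so ξ = 253/1 = 253 mol.
Outlet amounts (n = n₀ + ν ξ):
  E: 634.1 − 1(253) = 381.1
  D: 2717 − 2(253) = 2211
  A: 0 + 1(253) = 253
  B: 1178 (inert)
Total out = 4023 mol; y_A = 253 / 4023 = 0.06289.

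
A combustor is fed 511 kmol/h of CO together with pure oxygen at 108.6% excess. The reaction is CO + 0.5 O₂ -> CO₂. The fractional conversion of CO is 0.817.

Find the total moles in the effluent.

835 kmol/h

Stoichiometric O₂ = 0.5 × 511 = 255.5 kmol/h; O₂ fed = 255.5 × 2.086 = 533 kmol/h.
Fuel reacted = 0.817 × 511 → ξ = 417.5 kmol/h.
Outlet (n = n₀ + ν ξ):
  CO: 511 − 1(417.5) = 93.51
  O₂: 533 − 0.5(417.5) = 324.2
  CO₂: 0 + 1(417.5) = 417.5
Total out = 93.51 + 324.2 + 417.5 = 835.2 kmol/h.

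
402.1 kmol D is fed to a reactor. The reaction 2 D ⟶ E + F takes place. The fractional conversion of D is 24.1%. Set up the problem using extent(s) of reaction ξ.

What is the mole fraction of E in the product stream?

0.121

D reacted = 0.241 × 402.1 = 96.91 kmol; ν_D = −2, so ξ = 96.91/2 = 48.45 kmol.
Outlet amounts (n = n₀ + ν ξ):
  D: 402.1 − 2(48.45) = 305.2
  E: 0 + 1(48.45) = 48.45
  F: 0 + 1(48.45) = 48.45
Total out = 402.1 kmol; y_E = 48.45 / 402.1 = 0.1205.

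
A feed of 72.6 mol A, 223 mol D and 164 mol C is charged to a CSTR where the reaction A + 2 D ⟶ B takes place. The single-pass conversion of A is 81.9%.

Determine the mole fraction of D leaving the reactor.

A reacted = 0.819 × 72.6 = 59.46 mol; ν_A = −1, so ξ = 59.46/1 = 59.46 mol.
Outlet amounts (n = n₀ + ν ξ):
  A: 72.6 − 1(59.46) = 13.14
  D: 223 − 2(59.46) = 104.1
  B: 0 + 1(59.46) = 59.46
  C: 164 (inert)
Total out = 340.7 mol; y_D = 104.1 / 340.7 = 0.3055.

0.306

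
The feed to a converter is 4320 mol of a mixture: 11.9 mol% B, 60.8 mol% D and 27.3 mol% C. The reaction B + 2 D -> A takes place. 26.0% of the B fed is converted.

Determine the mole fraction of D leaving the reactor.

0.582

B reacted = 0.26 × 514.1 = 133.7 mol; ν_B = −1, so ξ = 133.7/1 = 133.7 mol.
Outlet amounts (n = n₀ + ν ξ):
  B: 514.1 − 1(133.7) = 380.4
  D: 2627 − 2(133.7) = 2359
  A: 0 + 1(133.7) = 133.7
  C: 1179 (inert)
Total out = 4053 mol; y_D = 2359 / 4053 = 0.5821.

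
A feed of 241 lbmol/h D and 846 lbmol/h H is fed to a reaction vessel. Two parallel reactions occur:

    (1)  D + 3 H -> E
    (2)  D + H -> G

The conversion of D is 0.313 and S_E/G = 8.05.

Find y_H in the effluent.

0.725

Conversion of D: D consumed = 0.313 × 241 = 75.43 lbmol/h = 1ξ₁ + 1ξ₂.
Selectivity: 1ξ₁ / (1ξ₂) = 8.05 → ξ₁ = 8.05 ξ₂.
Substitute: (1·8.05 + 1) ξ₂ = 75.43 → ξ₂ = 8.335 lbmol/h, ξ₁ = 67.1 lbmol/h.
Outlet amounts (n = n₀ + Σ ν·ξ):
  D: 241 − 1(67.1) − 1(8.335) = 165.6
  H: 846 − 3(67.1) − 1(8.335) = 636.4
  E: 0 + 1(67.1) = 67.1
  G: 0 + 1(8.335) = 8.335
Total out = 877.4 lbmol/h; y_H = 636.4 / 877.4 = 0.7253.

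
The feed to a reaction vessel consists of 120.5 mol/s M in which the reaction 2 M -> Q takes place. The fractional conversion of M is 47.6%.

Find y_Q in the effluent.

M reacted = 0.476 × 120.5 = 57.36 mol/s; ν_M = −2, so ξ = 57.36/2 = 28.68 mol/s.
Outlet amounts (n = n₀ + ν ξ):
  M: 120.5 − 2(28.68) = 63.14
  Q: 0 + 1(28.68) = 28.68
Total out = 91.82 mol/s; y_Q = 28.68 / 91.82 = 0.3123.

0.312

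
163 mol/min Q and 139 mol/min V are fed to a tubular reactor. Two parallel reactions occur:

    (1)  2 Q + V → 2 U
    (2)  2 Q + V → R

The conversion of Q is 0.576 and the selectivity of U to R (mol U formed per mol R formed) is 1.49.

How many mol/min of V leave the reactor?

Conversion of Q: Q consumed = 0.576 × 163 = 93.89 mol/min = 2ξ₁ + 2ξ₂.
Selectivity: 2ξ₁ / (1ξ₂) = 1.49 → ξ₁ = 0.745 ξ₂.
Substitute: (2·0.745 + 2) ξ₂ = 93.89 → ξ₂ = 26.9 mol/min, ξ₁ = 20.04 mol/min.
Outlet amounts (n = n₀ + Σ ν·ξ):
  Q: 163 − 2(20.04) − 2(26.9) = 69.11
  V: 139 − 1(20.04) − 1(26.9) = 92.06
  U: 0 + 2(20.04) = 40.08
  R: 0 + 1(26.9) = 26.9

92.1 mol/min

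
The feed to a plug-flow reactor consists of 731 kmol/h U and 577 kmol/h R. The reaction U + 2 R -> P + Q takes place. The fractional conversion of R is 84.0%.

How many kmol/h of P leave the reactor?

242 kmol/h

R reacted = 0.84 × 577 = 484.7 kmol/h; ν_R = −2, so ξ = 484.7/2 = 242.3 kmol/h.
Outlet amounts (n = n₀ + ν ξ):
  U: 731 − 1(242.3) = 488.7
  R: 577 − 2(242.3) = 92.32
  P: 0 + 1(242.3) = 242.3
  Q: 0 + 1(242.3) = 242.3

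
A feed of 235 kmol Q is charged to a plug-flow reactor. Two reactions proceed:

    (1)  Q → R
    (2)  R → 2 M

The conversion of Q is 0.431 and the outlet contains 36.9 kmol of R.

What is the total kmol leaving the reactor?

299 kmol

Conversion of Q: Q consumed = 1ξ₁ = 0.431 × 235 → ξ₁ = 101.3 kmol.
R balance: n_R = 0 + 1ξ₁ − 1ξ₂ = 36.9 → ξ₂ = (1·101.3 − 36.9)/1 = 64.38 kmol.
Outlet amounts (n = n₀ + Σ ν·ξ):
  Q: 235 − 1(101.3) = 133.7
  R: 0 + 1(101.3) − 1(64.38) = 36.9
  M: 0 + 2(64.38) = 128.8
Total out = 133.7 + 36.9 + 128.8 = 299.4 kmol.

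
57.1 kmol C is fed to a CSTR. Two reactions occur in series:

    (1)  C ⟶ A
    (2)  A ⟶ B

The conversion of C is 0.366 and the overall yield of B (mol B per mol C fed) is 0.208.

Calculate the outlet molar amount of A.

Conversion of C: C consumed = 1ξ₁ = 0.366 × 57.1 → ξ₁ = 20.9 kmol.
Yield of B: 1ξ₂ / 57.1 = 0.208 → ξ₂ = 11.88 kmol.
Outlet amounts (n = n₀ + Σ ν·ξ):
  C: 57.1 − 1(20.9) = 36.2
  A: 0 + 1(20.9) − 1(11.88) = 9.022
  B: 0 + 1(11.88) = 11.88

9.02 kmol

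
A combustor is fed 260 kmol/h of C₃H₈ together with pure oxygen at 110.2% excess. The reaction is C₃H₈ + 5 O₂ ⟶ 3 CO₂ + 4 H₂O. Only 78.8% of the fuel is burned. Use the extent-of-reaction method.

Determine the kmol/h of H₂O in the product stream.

Stoichiometric O₂ = 5 × 260 = 1300 kmol/h; O₂ fed = 1300 × 2.102 = 2733 kmol/h.
Fuel reacted = 0.788 × 260 → ξ = 204.9 kmol/h.
Outlet (n = n₀ + ν ξ):
  C₃H₈: 260 − 1(204.9) = 55.12
  O₂: 2733 − 5(204.9) = 1708
  CO₂: 0 + 3(204.9) = 614.6
  H₂O: 0 + 4(204.9) = 819.5

820 kmol/h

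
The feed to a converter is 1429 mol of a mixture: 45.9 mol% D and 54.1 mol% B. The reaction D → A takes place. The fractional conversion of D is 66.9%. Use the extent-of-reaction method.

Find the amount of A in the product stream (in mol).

D reacted = 0.669 × 655.9 = 438.8 mol; ν_D = −1, so ξ = 438.8/1 = 438.8 mol.
Outlet amounts (n = n₀ + ν ξ):
  D: 655.9 − 1(438.8) = 217.1
  A: 0 + 1(438.8) = 438.8
  B: 773.1 (inert)

439 mol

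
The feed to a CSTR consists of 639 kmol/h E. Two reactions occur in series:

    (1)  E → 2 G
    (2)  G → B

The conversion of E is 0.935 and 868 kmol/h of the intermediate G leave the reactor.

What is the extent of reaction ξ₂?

ξ₂ = 327 kmol/h

Conversion of E: E consumed = 1ξ₁ = 0.935 × 639 → ξ₁ = 597.5 kmol/h.
G balance: n_G = 0 + 2ξ₁ − 1ξ₂ = 868 → ξ₂ = (2·597.5 − 868)/1 = 326.9 kmol/h.
Outlet amounts (n = n₀ + Σ ν·ξ):
  E: 639 − 1(597.5) = 41.53
  G: 0 + 2(597.5) − 1(326.9) = 868
  B: 0 + 1(326.9) = 326.9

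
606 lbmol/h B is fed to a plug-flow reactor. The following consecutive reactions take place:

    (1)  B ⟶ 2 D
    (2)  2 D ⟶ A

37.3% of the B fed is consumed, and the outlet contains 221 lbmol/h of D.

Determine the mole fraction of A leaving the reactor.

Conversion of B: B consumed = 1ξ₁ = 0.373 × 606 → ξ₁ = 226 lbmol/h.
D balance: n_D = 0 + 2ξ₁ − 2ξ₂ = 221 → ξ₂ = (2·226 − 221)/2 = 115.5 lbmol/h.
Outlet amounts (n = n₀ + Σ ν·ξ):
  B: 606 − 1(226) = 380
  D: 0 + 2(226) − 2(115.5) = 221
  A: 0 + 1(115.5) = 115.5
Total out = 716.5 lbmol/h; y_A = 115.5 / 716.5 = 0.1613.

0.161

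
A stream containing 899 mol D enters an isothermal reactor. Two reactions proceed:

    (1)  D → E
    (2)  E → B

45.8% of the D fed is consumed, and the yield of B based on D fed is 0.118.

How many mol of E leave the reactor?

Conversion of D: D consumed = 1ξ₁ = 0.458 × 899 → ξ₁ = 411.7 mol.
Yield of B: 1ξ₂ / 899 = 0.118 → ξ₂ = 106.1 mol.
Outlet amounts (n = n₀ + Σ ν·ξ):
  D: 899 − 1(411.7) = 487.3
  E: 0 + 1(411.7) − 1(106.1) = 305.7
  B: 0 + 1(106.1) = 106.1

306 mol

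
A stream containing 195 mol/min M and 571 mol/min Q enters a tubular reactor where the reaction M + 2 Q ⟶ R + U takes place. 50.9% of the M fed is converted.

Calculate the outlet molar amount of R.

M reacted = 0.509 × 195 = 99.25 mol/min; ν_M = −1, so ξ = 99.25/1 = 99.25 mol/min.
Outlet amounts (n = n₀ + ν ξ):
  M: 195 − 1(99.25) = 95.75
  Q: 571 − 2(99.25) = 372.5
  R: 0 + 1(99.25) = 99.25
  U: 0 + 1(99.25) = 99.25

99.3 mol/min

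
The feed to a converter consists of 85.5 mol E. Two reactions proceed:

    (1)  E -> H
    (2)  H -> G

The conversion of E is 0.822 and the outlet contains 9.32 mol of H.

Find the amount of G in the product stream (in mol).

Conversion of E: E consumed = 1ξ₁ = 0.822 × 85.5 → ξ₁ = 70.28 mol.
H balance: n_H = 0 + 1ξ₁ − 1ξ₂ = 9.32 → ξ₂ = (1·70.28 − 9.32)/1 = 60.96 mol.
Outlet amounts (n = n₀ + Σ ν·ξ):
  E: 85.5 − 1(70.28) = 15.22
  H: 0 + 1(70.28) − 1(60.96) = 9.32
  G: 0 + 1(60.96) = 60.96

61 mol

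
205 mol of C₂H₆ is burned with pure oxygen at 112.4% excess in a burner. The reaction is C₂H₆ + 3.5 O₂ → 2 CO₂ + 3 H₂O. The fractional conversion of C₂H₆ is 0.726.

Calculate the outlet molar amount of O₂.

1000 mol

Stoichiometric O₂ = 3.5 × 205 = 717.5 mol; O₂ fed = 717.5 × 2.124 = 1524 mol.
Fuel reacted = 0.726 × 205 → ξ = 148.8 mol.
Outlet (n = n₀ + ν ξ):
  C₂H₆: 205 − 1(148.8) = 56.17
  O₂: 1524 − 3.5(148.8) = 1003
  CO₂: 0 + 2(148.8) = 297.7
  H₂O: 0 + 3(148.8) = 446.5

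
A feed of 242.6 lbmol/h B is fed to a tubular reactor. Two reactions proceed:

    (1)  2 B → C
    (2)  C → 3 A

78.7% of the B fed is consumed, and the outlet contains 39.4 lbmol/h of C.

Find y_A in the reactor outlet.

Conversion of B: B consumed = 2ξ₁ = 0.787 × 242.6 → ξ₁ = 95.46 lbmol/h.
C balance: n_C = 0 + 1ξ₁ − 1ξ₂ = 39.4 → ξ₂ = (1·95.46 − 39.4)/1 = 56.06 lbmol/h.
Outlet amounts (n = n₀ + Σ ν·ξ):
  B: 242.6 − 2(95.46) = 51.67
  C: 0 + 1(95.46) − 1(56.06) = 39.4
  A: 0 + 3(56.06) = 168.2
Total out = 259.3 lbmol/h; y_A = 168.2 / 259.3 = 0.6487.

0.649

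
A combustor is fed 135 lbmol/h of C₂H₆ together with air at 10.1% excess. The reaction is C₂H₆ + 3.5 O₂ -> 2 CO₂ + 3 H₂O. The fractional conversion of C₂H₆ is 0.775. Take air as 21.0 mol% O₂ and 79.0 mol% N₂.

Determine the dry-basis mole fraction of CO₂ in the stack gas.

Stoichiometric O₂ = 3.5 × 135 = 472.5 lbmol/h; O₂ fed = 472.5 × 1.101 = 520.2 lbmol/h.
N₂ fed = 520.2 × 79/21 = 1957 lbmol/h.
Fuel reacted = 0.775 × 135 → ξ = 104.6 lbmol/h.
Outlet (n = n₀ + ν ξ):
  C₂H₆: 135 − 1(104.6) = 30.38
  O₂: 520.2 − 3.5(104.6) = 154
  N₂: 1957 (inert)
  CO₂: 0 + 2(104.6) = 209.2
  H₂O: 0 + 3(104.6) = 313.9
Dry total = 2351 lbmol/h; y_CO₂ (dry) = 209.2 / 2351 = 0.08902.

0.089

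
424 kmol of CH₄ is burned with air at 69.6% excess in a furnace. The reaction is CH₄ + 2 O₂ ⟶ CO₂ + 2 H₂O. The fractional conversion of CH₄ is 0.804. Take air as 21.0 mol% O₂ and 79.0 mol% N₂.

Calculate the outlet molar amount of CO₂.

Stoichiometric O₂ = 2 × 424 = 848 kmol; O₂ fed = 848 × 1.696 = 1438 kmol.
N₂ fed = 1438 × 79/21 = 5410 kmol.
Fuel reacted = 0.804 × 424 → ξ = 340.9 kmol.
Outlet (n = n₀ + ν ξ):
  CH₄: 424 − 1(340.9) = 83.1
  O₂: 1438 − 2(340.9) = 756.4
  N₂: 5410 (inert)
  CO₂: 0 + 1(340.9) = 340.9
  H₂O: 0 + 2(340.9) = 681.8

341 kmol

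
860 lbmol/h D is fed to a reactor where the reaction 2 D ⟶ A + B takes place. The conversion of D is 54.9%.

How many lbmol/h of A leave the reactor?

236 lbmol/h

D reacted = 0.549 × 860 = 472.1 lbmol/h; ν_D = −2, so ξ = 472.1/2 = 236.1 lbmol/h.
Outlet amounts (n = n₀ + ν ξ):
  D: 860 − 2(236.1) = 387.9
  A: 0 + 1(236.1) = 236.1
  B: 0 + 1(236.1) = 236.1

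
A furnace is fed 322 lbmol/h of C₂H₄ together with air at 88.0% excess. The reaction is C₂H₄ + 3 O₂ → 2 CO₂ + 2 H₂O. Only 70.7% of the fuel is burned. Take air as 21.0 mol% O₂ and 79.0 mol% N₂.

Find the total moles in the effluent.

8970 lbmol/h

Stoichiometric O₂ = 3 × 322 = 966 lbmol/h; O₂ fed = 966 × 1.880 = 1816 lbmol/h.
N₂ fed = 1816 × 79/21 = 6832 lbmol/h.
Fuel reacted = 0.707 × 322 → ξ = 227.7 lbmol/h.
Outlet (n = n₀ + ν ξ):
  C₂H₄: 322 − 1(227.7) = 94.35
  O₂: 1816 − 3(227.7) = 1133
  N₂: 6832 (inert)
  CO₂: 0 + 2(227.7) = 455.3
  H₂O: 0 + 2(227.7) = 455.3
Total out = 94.35 + 1133 + 6832 + 455.3 + 455.3 = 8970 lbmol/h.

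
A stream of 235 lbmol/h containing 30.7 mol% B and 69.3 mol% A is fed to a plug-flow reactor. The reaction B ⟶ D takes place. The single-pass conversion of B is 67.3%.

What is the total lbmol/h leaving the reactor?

B reacted = 0.673 × 72.14 = 48.55 lbmol/h; ν_B = −1, so ξ = 48.55/1 = 48.55 lbmol/h.
Outlet amounts (n = n₀ + ν ξ):
  B: 72.14 − 1(48.55) = 23.59
  D: 0 + 1(48.55) = 48.55
  A: 162.9 (inert)
Total out = 23.59 + 48.55 + 162.9 = 235 lbmol/h.

235 lbmol/h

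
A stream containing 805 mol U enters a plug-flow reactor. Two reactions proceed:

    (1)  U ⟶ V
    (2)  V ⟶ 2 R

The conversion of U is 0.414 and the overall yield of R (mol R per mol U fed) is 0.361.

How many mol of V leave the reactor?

Conversion of U: U consumed = 1ξ₁ = 0.414 × 805 → ξ₁ = 333.3 mol.
Yield of R: 2ξ₂ / 805 = 0.361 → ξ₂ = 145.3 mol.
Outlet amounts (n = n₀ + Σ ν·ξ):
  U: 805 − 1(333.3) = 471.7
  V: 0 + 1(333.3) − 1(145.3) = 188
  R: 0 + 2(145.3) = 290.6

188 mol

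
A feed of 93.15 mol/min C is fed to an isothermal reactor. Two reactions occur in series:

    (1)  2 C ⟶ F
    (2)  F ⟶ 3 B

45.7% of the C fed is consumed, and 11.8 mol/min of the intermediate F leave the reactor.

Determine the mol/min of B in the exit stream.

Conversion of C: C consumed = 2ξ₁ = 0.457 × 93.15 → ξ₁ = 21.28 mol/min.
F balance: n_F = 0 + 1ξ₁ − 1ξ₂ = 11.8 → ξ₂ = (1·21.28 − 11.8)/1 = 9.485 mol/min.
Outlet amounts (n = n₀ + Σ ν·ξ):
  C: 93.15 − 2(21.28) = 50.58
  F: 0 + 1(21.28) − 1(9.485) = 11.8
  B: 0 + 3(9.485) = 28.45

28.5 mol/min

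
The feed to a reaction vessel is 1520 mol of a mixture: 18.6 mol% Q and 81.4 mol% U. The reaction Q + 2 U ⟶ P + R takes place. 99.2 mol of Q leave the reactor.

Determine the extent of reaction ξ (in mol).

ξ = 184 mol

For Q: n = n₀ − 1ξ → 99.2 = 282.7 − 1ξ, giving ξ = 183.5 mol.
Outlet amounts (n = n₀ + ν ξ):
  Q: 282.7 − 1(183.5) = 99.2
  U: 1237 − 2(183.5) = 870.2
  P: 0 + 1(183.5) = 183.5
  R: 0 + 1(183.5) = 183.5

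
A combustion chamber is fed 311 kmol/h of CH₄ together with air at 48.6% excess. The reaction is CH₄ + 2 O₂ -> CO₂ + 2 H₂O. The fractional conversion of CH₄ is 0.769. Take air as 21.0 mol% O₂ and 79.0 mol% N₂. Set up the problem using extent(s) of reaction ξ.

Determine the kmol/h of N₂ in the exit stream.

Stoichiometric O₂ = 2 × 311 = 622 kmol/h; O₂ fed = 622 × 1.486 = 924.3 kmol/h.
N₂ fed = 924.3 × 79/21 = 3477 kmol/h.
Fuel reacted = 0.769 × 311 → ξ = 239.2 kmol/h.
Outlet (n = n₀ + ν ξ):
  CH₄: 311 − 1(239.2) = 71.84
  O₂: 924.3 − 2(239.2) = 446
  N₂: 3477 (inert)
  CO₂: 0 + 1(239.2) = 239.2
  H₂O: 0 + 2(239.2) = 478.3

3480 kmol/h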